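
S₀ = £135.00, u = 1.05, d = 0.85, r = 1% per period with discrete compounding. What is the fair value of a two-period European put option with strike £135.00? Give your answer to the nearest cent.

Risk-neutral probability p = (1 + 0.01 − 0.85)/(1.05 − 0.85) = 0.1600/0.2000 = 0.8000
Terminal stock prices: S_uu = 148.8, S_ud = 120.5, S_dd = 97.54
Terminal payoffs (K − S): max(-13.84, 0) = 0, max(14.51, 0) = 14.51, max(37.46, 0) = 37.46
Node u (S = 141.8): V_u = 1/1.01·[0.8000·0.0000 + 0.2000·14.5125] = 2.8738
Node d (S = 114.8): V_d = 1/1.01·[0.8000·14.5125 + 0.2000·37.4625] = 18.9134
Node 0 (S = 135): V_0 = 1/1.01·[0.8000·2.8738 + 0.2000·18.9134] = 6.0215

£6.02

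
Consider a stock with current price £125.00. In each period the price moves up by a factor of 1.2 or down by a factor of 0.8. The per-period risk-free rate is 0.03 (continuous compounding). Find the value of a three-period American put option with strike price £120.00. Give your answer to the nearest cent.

£11.31

Risk-neutral probability p = (e^0.03 − 0.8)/(1.2 − 0.8) = 0.2305/0.4000 = 0.5761
Terminal stock prices: S_uuu = 216, S_uud = 144, S_udd = 96, S_ddd = 64
Terminal payoffs (K − S): max(-96, 0) = 0, max(-24, 0) = 0, max(24, 0) = 24, max(56, 0) = 56
Node uu (S = 180): continuation = e^(−0.03)·[0.5761·0.0000 + 0.4239·0.0000] = 0.0000; exercise value = 0.0000 ≤ continuation, so V_uu = 0.0000
Node ud (S = 120): continuation = e^(−0.03)·[0.5761·0.0000 + 0.4239·24.0000] = 9.8721; exercise value = 0.0000 ≤ continuation, so V_ud = 9.8721
Node dd (S = 80): continuation = e^(−0.03)·[0.5761·24.0000 + 0.4239·56.0000] = 36.4535; exercise value = 40.0000 > continuation, so V_dd = 40.0000 (exercise)
Node u (S = 150): continuation = e^(−0.03)·[0.5761·0.0000 + 0.4239·9.8721] = 4.0607; exercise value = 0.0000 ≤ continuation, so V_u = 4.0607
Node d (S = 100): continuation = e^(−0.03)·[0.5761·9.8721 + 0.4239·40.0000] = 21.9730; exercise value = 20.0000 ≤ continuation, so V_d = 21.9730
Node 0 (S = 125): continuation = e^(−0.03)·[0.5761·4.0607 + 0.4239·21.9730] = 11.3087; exercise value = 0.0000 ≤ continuation, so V_0 = 11.3087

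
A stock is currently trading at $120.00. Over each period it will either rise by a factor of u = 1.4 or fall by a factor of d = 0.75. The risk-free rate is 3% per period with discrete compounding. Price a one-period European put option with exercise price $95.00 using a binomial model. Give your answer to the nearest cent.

Risk-neutral probability p = (1 + 0.03 − 0.75)/(1.4 − 0.75) = 0.2800/0.6500 = 0.4308
Terminal stock prices: S_u = 168, S_d = 90
Terminal payoffs (K − S): max(-73, 0) = 0, max(5, 0) = 5
Node 0 (S = 120): V_0 = 1/1.03·[0.4308·0.0000 + 0.5692·5.0000] = 2.7633

$2.76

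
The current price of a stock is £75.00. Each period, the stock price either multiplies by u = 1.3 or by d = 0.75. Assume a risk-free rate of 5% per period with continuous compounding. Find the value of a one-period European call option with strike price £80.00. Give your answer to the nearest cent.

£9.12

Risk-neutral probability p = (e^0.05 − 0.75)/(1.3 − 0.75) = 0.3013/0.5500 = 0.5478
Terminal stock prices: S_u = 97.5, S_d = 56.25
Terminal payoffs (S − K): max(17.5, 0) = 17.5, max(-23.75, 0) = 0
Node 0 (S = 75): V_0 = e^(−0.05)·[0.5478·17.5000 + 0.4522·0.0000] = 9.1184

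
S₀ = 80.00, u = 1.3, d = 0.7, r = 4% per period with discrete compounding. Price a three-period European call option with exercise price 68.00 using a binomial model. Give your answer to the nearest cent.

Risk-neutral probability p = (1 + 0.04 − 0.7)/(1.3 − 0.7) = 0.3400/0.6000 = 0.5667
Terminal stock prices: S_uuu = 175.8, S_uud = 94.64, S_udd = 50.96, S_ddd = 27.44
Terminal payoffs (S − K): max(107.8, 0) = 107.8, max(26.64, 0) = 26.64, max(-17.04, 0) = 0, max(-40.56, 0) = 0
Node uu (S = 135.2): V_uu = 1/1.04·[0.5667·107.7600 + 0.4333·26.6400] = 69.8154
Node ud (S = 72.8): V_ud = 1/1.04·[0.5667·26.6400 + 0.4333·0.0000] = 14.5154
Node dd (S = 39.2): V_dd = 1/1.04·[0.5667·0.0000 + 0.4333·0.0000] = 0.0000
Node u (S = 104): V_u = 1/1.04·[0.5667·69.8154 + 0.4333·14.5154] = 44.0885
Node d (S = 56): V_d = 1/1.04·[0.5667·14.5154 + 0.4333·0.0000] = 7.9090
Node 0 (S = 80): V_0 = 1/1.04·[0.5667·44.0885 + 0.4333·7.9090] = 27.3180

27.32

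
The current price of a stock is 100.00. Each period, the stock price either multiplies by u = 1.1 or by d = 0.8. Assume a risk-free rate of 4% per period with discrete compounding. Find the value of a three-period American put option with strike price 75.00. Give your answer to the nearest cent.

0.67

Risk-neutral probability p = (1 + 0.04 − 0.8)/(1.1 − 0.8) = 0.2400/0.3000 = 0.8000
Terminal stock prices: S_uuu = 133.1, S_uud = 96.8, S_udd = 70.4, S_ddd = 51.2
Terminal payoffs (K − S): max(-58.1, 0) = 0, max(-21.8, 0) = 0, max(4.6, 0) = 4.6, max(23.8, 0) = 23.8
Node uu (S = 121): continuation = 1/1.04·[0.8000·0.0000 + 0.2000·0.0000] = 0.0000; exercise value = 0.0000 ≤ continuation, so V_uu = 0.0000
Node ud (S = 88): continuation = 1/1.04·[0.8000·0.0000 + 0.2000·4.6000] = 0.8846; exercise value = 0.0000 ≤ continuation, so V_ud = 0.8846
Node dd (S = 64): continuation = 1/1.04·[0.8000·4.6000 + 0.2000·23.8000] = 8.1154; exercise value = 11.0000 > continuation, so V_dd = 11.0000 (exercise)
Node u (S = 110): continuation = 1/1.04·[0.8000·0.0000 + 0.2000·0.8846] = 0.1701; exercise value = 0.0000 ≤ continuation, so V_u = 0.1701
Node d (S = 80): continuation = 1/1.04·[0.8000·0.8846 + 0.2000·11.0000] = 2.7959; exercise value = 0.0000 ≤ continuation, so V_d = 2.7959
Node 0 (S = 100): continuation = 1/1.04·[0.8000·0.1701 + 0.2000·2.7959] = 0.6685; exercise value = 0.0000 ≤ continuation, so V_0 = 0.6685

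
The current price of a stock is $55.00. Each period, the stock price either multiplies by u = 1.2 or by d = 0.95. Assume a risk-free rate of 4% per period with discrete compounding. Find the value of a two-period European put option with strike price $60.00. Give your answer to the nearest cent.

Risk-neutral probability p = (1 + 0.04 − 0.95)/(1.2 − 0.95) = 0.0900/0.2500 = 0.3600
Terminal stock prices: S_uu = 79.2, S_ud = 62.7, S_dd = 49.64
Terminal payoffs (K − S): max(-19.2, 0) = 0, max(-2.7, 0) = 0, max(10.36, 0) = 10.36
Node u (S = 66): V_u = 1/1.04·[0.3600·0.0000 + 0.6400·0.0000] = 0.0000
Node d (S = 52.25): V_d = 1/1.04·[0.3600·0.0000 + 0.6400·10.3625] = 6.3769
Node 0 (S = 55): V_0 = 1/1.04·[0.3600·0.0000 + 0.6400·6.3769] = 3.9243

$3.92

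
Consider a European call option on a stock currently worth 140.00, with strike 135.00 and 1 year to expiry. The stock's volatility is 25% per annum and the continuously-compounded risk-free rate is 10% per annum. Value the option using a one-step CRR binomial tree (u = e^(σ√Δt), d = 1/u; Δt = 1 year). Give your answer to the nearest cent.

26.17

CRR parameters: u = e^(σ√Δt) = e^(0.25·√1) = 1.2840, d = 1/u = 0.7788
Per-period rate: rΔt = 0.1·1 = 0.1, so R = e^0.1 = 1.1052
Risk-neutral probability p = (e^0.1 − 0.7788)/(1.2840 − 0.7788) = 0.3264/0.5052 = 0.6460
Terminal stock prices: S_u = 179.8, S_d = 109
Terminal payoffs (S − K): max(44.76, 0) = 44.76, max(-25.97, 0) = 0
Node 0 (S = 140): V_0 = e^(−0.1)·[0.6460·44.7636 + 0.3540·0.0000] = 26.1650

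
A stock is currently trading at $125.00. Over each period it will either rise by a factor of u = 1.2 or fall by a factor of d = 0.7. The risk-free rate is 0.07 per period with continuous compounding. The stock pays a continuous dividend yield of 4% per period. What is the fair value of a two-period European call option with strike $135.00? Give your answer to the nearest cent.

$17.09

Per-period risk-free factor R = e^0.07 = 1.0725; dividend-adjusted growth = e^(0.07−0.04) = 1.0305.
Risk-neutral probability p = (1.0305 − 0.7)/(1.2 − 0.7) = 0.3305/0.5000 = 0.6609
Terminal stock prices: S_uu = 180, S_ud = 105, S_dd = 61.25
Terminal payoffs (S − K): max(45, 0) = 45, max(-30, 0) = 0, max(-73.75, 0) = 0
Node u (S = 150): V_u = e^(−0.07)·[0.6609·45.0000 + 0.3391·0.0000] = 27.7302
Node d (S = 87.5): V_d = e^(−0.07)·[0.6609·0.0000 + 0.3391·0.0000] = 0.0000
Node 0 (S = 125): V_0 = e^(−0.07)·[0.6609·27.7302 + 0.3391·0.0000] = 17.0881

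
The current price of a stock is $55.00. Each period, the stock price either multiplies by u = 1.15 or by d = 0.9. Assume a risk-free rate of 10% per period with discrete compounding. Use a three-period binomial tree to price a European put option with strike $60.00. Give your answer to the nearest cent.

Risk-neutral probability p = (1 + 0.1 − 0.9)/(1.15 − 0.9) = 0.2000/0.2500 = 0.8000
Terminal stock prices: S_uuu = 83.65, S_uud = 65.46, S_udd = 51.23, S_ddd = 40.1
Terminal payoffs (K − S): max(-23.65, 0) = 0, max(-5.464, 0) = 0, max(8.768, 0) = 8.768, max(19.9, 0) = 19.9
Node uu (S = 72.74): V_uu = 1/1.1·[0.8000·0.0000 + 0.2000·0.0000] = 0.0000
Node ud (S = 56.92): V_ud = 1/1.1·[0.8000·0.0000 + 0.2000·8.7675] = 1.5941
Node dd (S = 44.55): V_dd = 1/1.1·[0.8000·8.7675 + 0.2000·19.9050] = 9.9955
Node u (S = 63.25): V_u = 1/1.1·[0.8000·0.0000 + 0.2000·1.5941] = 0.2898
Node d (S = 49.5): V_d = 1/1.1·[0.8000·1.5941 + 0.2000·9.9955] = 2.9767
Node 0 (S = 55): V_0 = 1/1.1·[0.8000·0.2898 + 0.2000·2.9767] = 0.7520

$0.75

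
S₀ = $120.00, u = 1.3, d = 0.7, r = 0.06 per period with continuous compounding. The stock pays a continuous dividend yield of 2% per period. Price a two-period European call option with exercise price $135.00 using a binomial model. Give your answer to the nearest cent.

$19.40

Per-period risk-free factor R = e^0.06 = 1.0618; dividend-adjusted growth = e^(0.06−0.02) = 1.0408.
Risk-neutral probability p = (1.0408 − 0.7)/(1.3 − 0.7) = 0.3408/0.6000 = 0.5680
Terminal stock prices: S_uu = 202.8, S_ud = 109.2, S_dd = 58.8
Terminal payoffs (S − K): max(67.8, 0) = 67.8, max(-25.8, 0) = 0, max(-76.2, 0) = 0
Node u (S = 156): V_u = e^(−0.06)·[0.5680·67.8000 + 0.4320·0.0000] = 36.2689
Node d (S = 84): V_d = e^(−0.06)·[0.5680·0.0000 + 0.4320·0.0000] = 0.0000
Node 0 (S = 120): V_0 = e^(−0.06)·[0.5680·36.2689 + 0.4320·0.0000] = 19.4016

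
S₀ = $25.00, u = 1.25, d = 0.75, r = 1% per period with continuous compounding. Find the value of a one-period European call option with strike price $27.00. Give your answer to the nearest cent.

$2.19

Risk-neutral probability p = (e^0.01 − 0.75)/(1.25 − 0.75) = 0.2601/0.5000 = 0.5201
Terminal stock prices: S_u = 31.25, S_d = 18.75
Terminal payoffs (S − K): max(4.25, 0) = 4.25, max(-8.25, 0) = 0
Node 0 (S = 25): V_0 = e^(−0.01)·[0.5201·4.2500 + 0.4799·0.0000] = 2.1884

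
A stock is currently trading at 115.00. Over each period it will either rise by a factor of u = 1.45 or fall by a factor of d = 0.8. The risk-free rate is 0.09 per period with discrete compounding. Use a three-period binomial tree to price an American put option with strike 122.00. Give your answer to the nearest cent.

16.86

Risk-neutral probability p = (1 + 0.09 − 0.8)/(1.45 − 0.8) = 0.2900/0.6500 = 0.4462
Terminal stock prices: S_uuu = 350.6, S_uud = 193.4, S_udd = 106.7, S_ddd = 58.88
Terminal payoffs (K − S): max(-228.6, 0) = 0, max(-71.43, 0) = 0, max(15.28, 0) = 15.28, max(63.12, 0) = 63.12
Node uu (S = 241.8): continuation = 1/1.09·[0.4462·0.0000 + 0.5538·0.0000] = 0.0000; exercise value = 0.0000 ≤ continuation, so V_uu = 0.0000
Node ud (S = 133.4): continuation = 1/1.09·[0.4462·0.0000 + 0.5538·15.2800] = 7.7640; exercise value = 0.0000 ≤ continuation, so V_ud = 7.7640
Node dd (S = 73.6): continuation = 1/1.09·[0.4462·15.2800 + 0.5538·63.1200] = 38.3266; exercise value = 48.4000 > continuation, so V_dd = 48.4000 (exercise)
Node u (S = 166.8): continuation = 1/1.09·[0.4462·0.0000 + 0.5538·7.7640] = 3.9450; exercise value = 0.0000 ≤ continuation, so V_u = 3.9450
Node d (S = 92): continuation = 1/1.09·[0.4462·7.7640 + 0.5538·48.4000] = 27.7707; exercise value = 30.0000 > continuation, so V_d = 30.0000 (exercise)
Node 0 (S = 115): continuation = 1/1.09·[0.4462·3.9450 + 0.5538·30.0000] = 16.8582; exercise value = 7.0000 ≤ continuation, so V_0 = 16.8582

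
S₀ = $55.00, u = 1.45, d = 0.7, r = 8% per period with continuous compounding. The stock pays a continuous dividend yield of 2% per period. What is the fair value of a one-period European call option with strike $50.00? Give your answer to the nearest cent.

$13.25

Per-period risk-free factor R = e^0.08 = 1.0833; dividend-adjusted growth = e^(0.08−0.02) = 1.0618.
Risk-neutral probability p = (1.0618 − 0.7)/(1.45 − 0.7) = 0.3618/0.7500 = 0.4824
Terminal stock prices: S_u = 79.75, S_d = 38.5
Terminal payoffs (S − K): max(29.75, 0) = 29.75, max(-11.5, 0) = 0
Node 0 (S = 55): V_0 = e^(−0.08)·[0.4824·29.7500 + 0.5176·0.0000] = 13.2494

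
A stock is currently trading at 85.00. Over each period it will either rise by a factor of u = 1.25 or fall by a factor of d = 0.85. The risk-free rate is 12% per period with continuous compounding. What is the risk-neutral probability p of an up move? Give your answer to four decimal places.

p = 0.6937

Risk-neutral probability p = (e^0.12 − 0.85)/(1.25 − 0.85) = 0.2775/0.4000 = 0.6937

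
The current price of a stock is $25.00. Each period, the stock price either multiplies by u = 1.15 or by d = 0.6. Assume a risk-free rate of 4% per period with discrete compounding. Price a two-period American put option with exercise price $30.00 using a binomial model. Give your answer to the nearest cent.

$5.00

Risk-neutral probability p = (1 + 0.04 − 0.6)/(1.15 − 0.6) = 0.4400/0.5500 = 0.8000
Terminal stock prices: S_uu = 33.06, S_ud = 17.25, S_dd = 9
Terminal payoffs (K − S): max(-3.062, 0) = 0, max(12.75, 0) = 12.75, max(21, 0) = 21
Node u (S = 28.75): continuation = 1/1.04·[0.8000·0.0000 + 0.2000·12.7500] = 2.4519; exercise value = 1.2500 ≤ continuation, so V_u = 2.4519
Node d (S = 15): continuation = 1/1.04·[0.8000·12.7500 + 0.2000·21.0000] = 13.8462; exercise value = 15.0000 > continuation, so V_d = 15.0000 (exercise)
Node 0 (S = 25): continuation = 1/1.04·[0.8000·2.4519 + 0.2000·15.0000] = 4.7707; exercise value = 5.0000 > continuation, so V_0 = 5.0000 (exercise)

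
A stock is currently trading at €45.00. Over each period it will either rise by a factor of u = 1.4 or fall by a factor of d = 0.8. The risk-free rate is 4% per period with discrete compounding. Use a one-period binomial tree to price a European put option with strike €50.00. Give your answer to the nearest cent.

Risk-neutral probability p = (1 + 0.04 − 0.8)/(1.4 − 0.8) = 0.2400/0.6000 = 0.4000
Terminal stock prices: S_u = 63, S_d = 36
Terminal payoffs (K − S): max(-13, 0) = 0, max(14, 0) = 14
Node 0 (S = 45): V_0 = 1/1.04·[0.4000·0.0000 + 0.6000·14.0000] = 8.0769

€8.08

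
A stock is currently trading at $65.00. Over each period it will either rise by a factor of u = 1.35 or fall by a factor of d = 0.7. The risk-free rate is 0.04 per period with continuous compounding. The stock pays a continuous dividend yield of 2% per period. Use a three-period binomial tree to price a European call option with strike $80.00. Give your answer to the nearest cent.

Per-period risk-free factor R = e^0.04 = 1.0408; dividend-adjusted growth = e^(0.04−0.02) = 1.0202.
Risk-neutral probability p = (1.0202 − 0.7)/(1.35 − 0.7) = 0.3202/0.6500 = 0.4926
Terminal stock prices: S_uuu = 159.9, S_uud = 82.92, S_udd = 43, S_ddd = 22.29
Terminal payoffs (S − K): max(79.92, 0) = 79.92, max(2.924, 0) = 2.924, max(-37, 0) = 0, max(-57.71, 0) = 0
Node uu (S = 118.5): V_uu = e^(−0.04)·[0.4926·79.9244 + 0.5074·2.9238] = 39.2536
Node ud (S = 61.42): V_ud = e^(−0.04)·[0.4926·2.9238 + 0.5074·0.0000] = 1.3838
Node dd (S = 31.85): V_dd = e^(−0.04)·[0.4926·0.0000 + 0.5074·0.0000] = 0.0000
Node u (S = 87.75): V_u = e^(−0.04)·[0.4926·39.2536 + 0.5074·1.3838] = 19.2534
Node d (S = 45.5): V_d = e^(−0.04)·[0.4926·1.3838 + 0.5074·0.0000] = 0.6550
Node 0 (S = 65): V_0 = e^(−0.04)·[0.4926·19.2534 + 0.5074·0.6550] = 9.4320

$9.43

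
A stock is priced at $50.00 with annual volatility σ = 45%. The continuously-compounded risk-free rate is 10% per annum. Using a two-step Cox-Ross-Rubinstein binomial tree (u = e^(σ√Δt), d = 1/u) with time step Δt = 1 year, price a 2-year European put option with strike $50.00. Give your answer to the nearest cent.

CRR parameters: u = e^(σ√Δt) = e^(0.45·√1) = 1.5683, d = 1/u = 0.6376
Per-period rate: rΔt = 0.1·1 = 0.1, so R = e^0.1 = 1.1052
Risk-neutral probability p = (e^0.1 − 0.6376)/(1.5683 − 0.6376) = 0.4675/0.9307 = 0.5024
Terminal stock prices: S_uu = 123, S_ud = 50, S_dd = 20.33
Terminal payoffs (K − S): max(-72.98, 0) = 0, max(0, 0) = 0, max(29.67, 0) = 29.67
Node u (S = 78.42): V_u = e^(−0.1)·[0.5024·0.0000 + 0.4976·0.0000] = 0.0000
Node d (S = 31.88): V_d = e^(−0.1)·[0.5024·0.0000 + 0.4976·29.6715] = 13.3605
Node 0 (S = 50): V_0 = e^(−0.1)·[0.5024·0.0000 + 0.4976·13.3605] = 6.0159

$6.02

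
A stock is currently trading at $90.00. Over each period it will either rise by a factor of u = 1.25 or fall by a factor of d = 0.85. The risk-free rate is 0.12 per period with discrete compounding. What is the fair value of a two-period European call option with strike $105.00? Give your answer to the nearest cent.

Risk-neutral probability p = (1 + 0.12 − 0.85)/(1.25 − 0.85) = 0.2700/0.4000 = 0.6750
Terminal stock prices: S_uu = 140.6, S_ud = 95.62, S_dd = 65.02
Terminal payoffs (S − K): max(35.62, 0) = 35.62, max(-9.375, 0) = 0, max(-39.98, 0) = 0
Node u (S = 112.5): V_u = 1/1.12·[0.6750·35.6250 + 0.3250·0.0000] = 21.4704
Node d (S = 76.5): V_d = 1/1.12·[0.6750·0.0000 + 0.3250·0.0000] = 0.0000
Node 0 (S = 90): V_0 = 1/1.12·[0.6750·21.4704 + 0.3250·0.0000] = 12.9398

$12.94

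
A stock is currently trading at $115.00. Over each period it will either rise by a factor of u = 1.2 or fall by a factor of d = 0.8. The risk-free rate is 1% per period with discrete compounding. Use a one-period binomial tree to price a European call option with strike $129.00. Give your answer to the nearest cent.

Risk-neutral probability p = (1 + 0.01 − 0.8)/(1.2 − 0.8) = 0.2100/0.4000 = 0.5250
Terminal stock prices: S_u = 138, S_d = 92
Terminal payoffs (S − K): max(9, 0) = 9, max(-37, 0) = 0
Node 0 (S = 115): V_0 = 1/1.01·[0.5250·9.0000 + 0.4750·0.0000] = 4.6782

$4.68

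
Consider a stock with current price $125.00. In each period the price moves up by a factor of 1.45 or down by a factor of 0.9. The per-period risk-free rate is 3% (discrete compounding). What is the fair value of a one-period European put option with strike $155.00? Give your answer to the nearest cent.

Risk-neutral probability p = (1 + 0.03 − 0.9)/(1.45 − 0.9) = 0.1300/0.5500 = 0.2364
Terminal stock prices: S_u = 181.2, S_d = 112.5
Terminal payoffs (K − S): max(-26.25, 0) = 0, max(42.5, 0) = 42.5
Node 0 (S = 125): V_0 = 1/1.03·[0.2364·0.0000 + 0.7636·42.5000] = 31.5093

$31.51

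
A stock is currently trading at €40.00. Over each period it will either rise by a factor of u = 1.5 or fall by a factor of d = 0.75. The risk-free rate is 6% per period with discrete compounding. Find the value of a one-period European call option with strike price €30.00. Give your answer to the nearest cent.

€11.70

Risk-neutral probability p = (1 + 0.06 − 0.75)/(1.5 − 0.75) = 0.3100/0.7500 = 0.4133
Terminal stock prices: S_u = 60, S_d = 30
Terminal payoffs (S − K): max(30, 0) = 30, max(0, 0) = 0
Node 0 (S = 40): V_0 = 1/1.06·[0.4133·30.0000 + 0.5867·0.0000] = 11.6981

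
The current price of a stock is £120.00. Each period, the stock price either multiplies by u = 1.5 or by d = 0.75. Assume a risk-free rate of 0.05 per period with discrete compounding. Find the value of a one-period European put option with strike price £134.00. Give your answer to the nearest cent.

£25.14

Risk-neutral probability p = (1 + 0.05 − 0.75)/(1.5 − 0.75) = 0.3000/0.7500 = 0.4000
Terminal stock prices: S_u = 180, S_d = 90
Terminal payoffs (K − S): max(-46, 0) = 0, max(44, 0) = 44
Node 0 (S = 120): V_0 = 1/1.05·[0.4000·0.0000 + 0.6000·44.0000] = 25.1429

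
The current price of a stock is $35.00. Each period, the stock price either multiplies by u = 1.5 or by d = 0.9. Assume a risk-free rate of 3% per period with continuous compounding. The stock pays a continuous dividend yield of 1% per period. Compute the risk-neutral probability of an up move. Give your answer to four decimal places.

Per-period risk-free factor R = e^0.03 = 1.0305; dividend-adjusted growth = e^(0.03−0.01) = 1.0202.
Risk-neutral probability p = (1.0202 − 0.9)/(1.5 − 0.9) = 0.1202/0.6000 = 0.2003

p = 0.2003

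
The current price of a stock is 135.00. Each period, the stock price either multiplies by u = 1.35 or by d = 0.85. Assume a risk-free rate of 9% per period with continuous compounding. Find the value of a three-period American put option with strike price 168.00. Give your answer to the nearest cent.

33.00

Risk-neutral probability p = (e^0.09 − 0.85)/(1.35 − 0.85) = 0.2442/0.5000 = 0.4883
Terminal stock prices: S_uuu = 332.2, S_uud = 209.1, S_udd = 131.7, S_ddd = 82.91
Terminal payoffs (K − S): max(-164.2, 0) = 0, max(-41.13, 0) = 0, max(36.32, 0) = 36.32, max(85.09, 0) = 85.09
Node uu (S = 246): continuation = e^(−0.09)·[0.4883·0.0000 + 0.5117·0.0000] = 0.0000; exercise value = 0.0000 ≤ continuation, so V_uu = 0.0000
Node ud (S = 154.9): continuation = e^(−0.09)·[0.4883·0.0000 + 0.5117·36.3244] = 16.9858; exercise value = 13.0875 ≤ continuation, so V_ud = 16.9858
Node dd (S = 97.54): continuation = e^(−0.09)·[0.4883·36.3244 + 0.5117·85.0931] = 56.0029; exercise value = 70.4625 > continuation, so V_dd = 70.4625 (exercise)
Node u (S = 182.2): continuation = e^(−0.09)·[0.4883·0.0000 + 0.5117·16.9858] = 7.9428; exercise value = 0.0000 ≤ continuation, so V_u = 7.9428
Node d (S = 114.8): continuation = e^(−0.09)·[0.4883·16.9858 + 0.5117·70.4625] = 40.5303; exercise value = 53.2500 > continuation, so V_d = 53.2500 (exercise)
Node 0 (S = 135): continuation = e^(−0.09)·[0.4883·7.9428 + 0.5117·53.2500] = 28.4455; exercise value = 33.0000 > continuation, so V_0 = 33.0000 (exercise)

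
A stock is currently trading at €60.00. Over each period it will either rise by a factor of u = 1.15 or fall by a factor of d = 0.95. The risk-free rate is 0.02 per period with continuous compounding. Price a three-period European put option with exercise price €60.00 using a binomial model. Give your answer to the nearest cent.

€2.20

Risk-neutral probability p = (e^0.02 − 0.95)/(1.15 − 0.95) = 0.0702/0.2000 = 0.3510
Terminal stock prices: S_uuu = 91.25, S_uud = 75.38, S_udd = 62.27, S_ddd = 51.44
Terminal payoffs (K − S): max(-31.25, 0) = 0, max(-15.38, 0) = 0, max(-2.273, 0) = 0, max(8.558, 0) = 8.558
Node uu (S = 79.35): V_uu = e^(−0.02)·[0.3510·0.0000 + 0.6490·0.0000] = 0.0000
Node ud (S = 65.55): V_ud = e^(−0.02)·[0.3510·0.0000 + 0.6490·0.0000] = 0.0000
Node dd (S = 54.15): V_dd = e^(−0.02)·[0.3510·0.0000 + 0.6490·8.5575] = 5.4438
Node u (S = 69): V_u = e^(−0.02)·[0.3510·0.0000 + 0.6490·0.0000] = 0.0000
Node d (S = 57): V_d = e^(−0.02)·[0.3510·0.0000 + 0.6490·5.4438] = 3.4630
Node 0 (S = 60): V_0 = e^(−0.02)·[0.3510·0.0000 + 0.6490·3.4630] = 2.2030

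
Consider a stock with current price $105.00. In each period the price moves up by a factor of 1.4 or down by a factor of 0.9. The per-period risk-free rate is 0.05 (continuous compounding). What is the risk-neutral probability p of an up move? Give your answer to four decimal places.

Risk-neutral probability p = (e^0.05 − 0.9)/(1.4 − 0.9) = 0.1513/0.5000 = 0.3025

p = 0.3025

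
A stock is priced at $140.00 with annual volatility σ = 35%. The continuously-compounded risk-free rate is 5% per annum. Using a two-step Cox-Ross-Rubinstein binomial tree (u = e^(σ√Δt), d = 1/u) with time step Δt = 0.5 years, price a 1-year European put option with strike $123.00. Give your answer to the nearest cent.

$9.35

CRR parameters: u = e^(σ√Δt) = e^(0.35·√0.5) = 1.2808, d = 1/u = 0.7808
Per-period rate: rΔt = 0.05·0.5 = 0.025, so R = e^0.025 = 1.0253
Risk-neutral probability p = (e^0.025 − 0.7808)/(1.2808 − 0.7808) = 0.2446/0.5000 = 0.4891
Terminal stock prices: S_uu = 229.7, S_ud = 140, S_dd = 85.34
Terminal payoffs (K − S): max(-106.7, 0) = 0, max(-17, 0) = 0, max(37.66, 0) = 37.66
Node u (S = 179.3): V_u = e^(−0.025)·[0.4891·0.0000 + 0.5109·0.0000] = 0.0000
Node d (S = 109.3): V_d = e^(−0.025)·[0.4891·0.0000 + 0.5109·37.6579] = 18.7656
Node 0 (S = 140): V_0 = e^(−0.025)·[0.4891·0.0000 + 0.5109·18.7656] = 9.3512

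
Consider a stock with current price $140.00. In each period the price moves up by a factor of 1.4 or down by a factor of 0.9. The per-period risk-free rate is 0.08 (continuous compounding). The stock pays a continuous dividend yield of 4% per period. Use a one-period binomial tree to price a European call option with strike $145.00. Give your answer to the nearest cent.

Per-period risk-free factor R = e^0.08 = 1.0833; dividend-adjusted growth = e^(0.08−0.04) = 1.0408.
Risk-neutral probability p = (1.0408 − 0.9)/(1.4 − 0.9) = 0.1408/0.5000 = 0.2816
Terminal stock prices: S_u = 196, S_d = 126
Terminal payoffs (S − K): max(51, 0) = 51, max(-19, 0) = 0
Node 0 (S = 140): V_0 = e^(−0.08)·[0.2816·51.0000 + 0.7184·0.0000] = 13.2584

$13.26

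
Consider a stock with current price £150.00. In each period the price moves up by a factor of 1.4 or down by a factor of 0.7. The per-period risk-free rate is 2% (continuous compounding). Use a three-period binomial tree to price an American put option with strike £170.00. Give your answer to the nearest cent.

Risk-neutral probability p = (e^0.02 − 0.7)/(1.4 − 0.7) = 0.3202/0.7000 = 0.4574
Terminal stock prices: S_uuu = 411.6, S_uud = 205.8, S_udd = 102.9, S_ddd = 51.45
Terminal payoffs (K − S): max(-241.6, 0) = 0, max(-35.8, 0) = 0, max(67.1, 0) = 67.1, max(118.6, 0) = 118.6
Node uu (S = 294): continuation = e^(−0.02)·[0.4574·0.0000 + 0.5426·0.0000] = 0.0000; exercise value = 0.0000 ≤ continuation, so V_uu = 0.0000
Node ud (S = 147): continuation = e^(−0.02)·[0.4574·0.0000 + 0.5426·67.1000] = 35.6855; exercise value = 23.0000 ≤ continuation, so V_ud = 35.6855
Node dd (S = 73.5): continuation = e^(−0.02)·[0.4574·67.1000 + 0.5426·118.5500] = 93.1338; exercise value = 96.5000 > continuation, so V_dd = 96.5000 (exercise)
Node u (S = 210): continuation = e^(−0.02)·[0.4574·0.0000 + 0.5426·35.6855] = 18.9785; exercise value = 0.0000 ≤ continuation, so V_u = 18.9785
Node d (S = 105): continuation = e^(−0.02)·[0.4574·35.6855 + 0.5426·96.5000] = 67.3216; exercise value = 65.0000 ≤ continuation, so V_d = 67.3216
Node 0 (S = 150): continuation = e^(−0.02)·[0.4574·18.9785 + 0.5426·67.3216] = 44.3128; exercise value = 20.0000 ≤ continuation, so V_0 = 44.3128

£44.31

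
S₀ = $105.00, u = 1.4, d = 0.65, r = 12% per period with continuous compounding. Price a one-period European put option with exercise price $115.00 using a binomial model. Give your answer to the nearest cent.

$15.07

Risk-neutral probability p = (e^0.12 − 0.65)/(1.4 − 0.65) = 0.4775/0.7500 = 0.6367
Terminal stock prices: S_u = 147, S_d = 68.25
Terminal payoffs (K − S): max(-32, 0) = 0, max(46.75, 0) = 46.75
Node 0 (S = 105): V_0 = e^(−0.12)·[0.6367·0.0000 + 0.3633·46.7500] = 15.0653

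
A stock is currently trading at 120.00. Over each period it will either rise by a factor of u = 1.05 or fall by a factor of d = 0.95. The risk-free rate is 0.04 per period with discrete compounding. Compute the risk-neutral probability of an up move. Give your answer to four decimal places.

p = 0.9000

Risk-neutral probability p = (1 + 0.04 − 0.95)/(1.05 − 0.95) = 0.0900/0.1000 = 0.9000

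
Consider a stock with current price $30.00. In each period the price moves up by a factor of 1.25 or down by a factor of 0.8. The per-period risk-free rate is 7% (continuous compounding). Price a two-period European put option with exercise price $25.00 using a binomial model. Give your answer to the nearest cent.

$0.78

Risk-neutral probability p = (e^0.07 − 0.8)/(1.25 − 0.8) = 0.2725/0.4500 = 0.6056
Terminal stock prices: S_uu = 46.88, S_ud = 30, S_dd = 19.2
Terminal payoffs (K − S): max(-21.88, 0) = 0, max(-5, 0) = 0, max(5.8, 0) = 5.8
Node u (S = 37.5): V_u = e^(−0.07)·[0.6056·0.0000 + 0.3944·0.0000] = 0.0000
Node d (S = 24): V_d = e^(−0.07)·[0.6056·0.0000 + 0.3944·5.8000] = 2.1330
Node 0 (S = 30): V_0 = e^(−0.07)·[0.6056·0.0000 + 0.3944·2.1330] = 0.7844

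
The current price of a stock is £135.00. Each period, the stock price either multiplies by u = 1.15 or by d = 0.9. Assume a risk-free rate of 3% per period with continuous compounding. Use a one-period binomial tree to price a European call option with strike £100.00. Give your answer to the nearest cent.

Risk-neutral probability p = (e^0.03 − 0.9)/(1.15 − 0.9) = 0.1305/0.2500 = 0.5218
Terminal stock prices: S_u = 155.2, S_d = 121.5
Terminal payoffs (S − K): max(55.25, 0) = 55.25, max(21.5, 0) = 21.5
Node 0 (S = 135): V_0 = e^(−0.03)·[0.5218·55.2500 + 0.4782·21.5000] = 37.9554

£37.96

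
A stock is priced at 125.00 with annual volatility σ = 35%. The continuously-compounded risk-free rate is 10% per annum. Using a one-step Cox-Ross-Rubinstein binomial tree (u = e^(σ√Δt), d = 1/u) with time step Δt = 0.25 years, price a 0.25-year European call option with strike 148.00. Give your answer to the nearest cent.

0.47

CRR parameters: u = e^(σ√Δt) = e^(0.35·√0.25) = 1.1912, d = 1/u = 0.8395
Per-period rate: rΔt = 0.1·0.25 = 0.025, so R = e^0.025 = 1.0253
Risk-neutral probability p = (e^0.025 − 0.8395)/(1.1912 − 0.8395) = 0.1859/0.3518 = 0.5283
Terminal stock prices: S_u = 148.9, S_d = 104.9
Terminal payoffs (S − K): max(0.9058, 0) = 0.9058, max(-43.07, 0) = 0
Node 0 (S = 125): V_0 = e^(−0.025)·[0.5283·0.9058 + 0.4717·0.0000] = 0.4667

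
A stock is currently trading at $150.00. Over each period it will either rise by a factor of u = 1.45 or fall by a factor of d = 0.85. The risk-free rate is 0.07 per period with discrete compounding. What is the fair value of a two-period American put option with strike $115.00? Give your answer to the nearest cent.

$2.32

Risk-neutral probability p = (1 + 0.07 − 0.85)/(1.45 − 0.85) = 0.2200/0.6000 = 0.3667
Terminal stock prices: S_uu = 315.4, S_ud = 184.9, S_dd = 108.4
Terminal payoffs (K − S): max(-200.4, 0) = 0, max(-69.88, 0) = 0, max(6.625, 0) = 6.625
Node u (S = 217.5): continuation = 1/1.07·[0.3667·0.0000 + 0.6333·0.0000] = 0.0000; exercise value = 0.0000 ≤ continuation, so V_u = 0.0000
Node d (S = 127.5): continuation = 1/1.07·[0.3667·0.0000 + 0.6333·6.6250] = 3.9213; exercise value = 0.0000 ≤ continuation, so V_d = 3.9213
Node 0 (S = 150): continuation = 1/1.07·[0.3667·0.0000 + 0.6333·3.9213] = 2.3210; exercise value = 0.0000 ≤ continuation, so V_0 = 2.3210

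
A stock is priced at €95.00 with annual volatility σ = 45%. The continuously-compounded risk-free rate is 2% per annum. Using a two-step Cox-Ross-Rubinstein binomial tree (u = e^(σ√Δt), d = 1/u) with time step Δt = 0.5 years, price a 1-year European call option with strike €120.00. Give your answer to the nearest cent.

€11.12

CRR parameters: u = e^(σ√Δt) = e^(0.45·√0.5) = 1.3746, d = 1/u = 0.7275
Per-period rate: rΔt = 0.02·0.5 = 0.01, so R = e^0.01 = 1.0101
Risk-neutral probability p = (e^0.01 − 0.7275)/(1.3746 − 0.7275) = 0.2826/0.6472 = 0.4366
Terminal stock prices: S_uu = 179.5, S_ud = 95, S_dd = 50.27
Terminal payoffs (S − K): max(59.52, 0) = 59.52, max(-25, 0) = 0, max(-69.73, 0) = 0
Node u (S = 130.6): V_u = e^(−0.01)·[0.4366·59.5176 + 0.5634·0.0000] = 25.7294
Node d (S = 69.11): V_d = e^(−0.01)·[0.4366·0.0000 + 0.5634·0.0000] = 0.0000
Node 0 (S = 95): V_0 = e^(−0.01)·[0.4366·25.7294 + 0.5634·0.0000] = 11.1228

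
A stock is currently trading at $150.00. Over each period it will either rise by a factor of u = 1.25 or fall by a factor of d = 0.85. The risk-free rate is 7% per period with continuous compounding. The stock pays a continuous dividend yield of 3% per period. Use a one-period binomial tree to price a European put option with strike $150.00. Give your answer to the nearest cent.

Per-period risk-free factor R = e^0.07 = 1.0725; dividend-adjusted growth = e^(0.07−0.03) = 1.0408.
Risk-neutral probability p = (1.0408 − 0.85)/(1.25 − 0.85) = 0.1908/0.4000 = 0.4770
Terminal stock prices: S_u = 187.5, S_d = 127.5
Terminal payoffs (K − S): max(-37.5, 0) = 0, max(22.5, 0) = 22.5
Node 0 (S = 150): V_0 = e^(−0.07)·[0.4770·0.0000 + 0.5230·22.5000] = 10.9714

$10.97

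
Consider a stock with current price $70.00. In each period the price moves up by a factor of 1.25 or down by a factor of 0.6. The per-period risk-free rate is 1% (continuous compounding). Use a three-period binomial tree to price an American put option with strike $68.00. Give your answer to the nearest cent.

$13.38

Risk-neutral probability p = (e^0.01 − 0.6)/(1.25 − 0.6) = 0.4101/0.6500 = 0.6308
Terminal stock prices: S_uuu = 136.7, S_uud = 65.62, S_udd = 31.5, S_ddd = 15.12
Terminal payoffs (K − S): max(-68.72, 0) = 0, max(2.375, 0) = 2.375, max(36.5, 0) = 36.5, max(52.88, 0) = 52.88
Node uu (S = 109.4): continuation = e^(−0.01)·[0.6308·0.0000 + 0.3692·2.3750] = 0.8680; exercise value = 0.0000 ≤ continuation, so V_uu = 0.8680
Node ud (S = 52.5): continuation = e^(−0.01)·[0.6308·2.3750 + 0.3692·36.5000] = 14.8234; exercise value = 15.5000 > continuation, so V_ud = 15.5000 (exercise)
Node dd (S = 25.2): continuation = e^(−0.01)·[0.6308·36.5000 + 0.3692·52.8800] = 42.1234; exercise value = 42.8000 > continuation, so V_dd = 42.8000 (exercise)
Node u (S = 87.5): continuation = e^(−0.01)·[0.6308·0.8680 + 0.3692·15.5000] = 6.2071; exercise value = 0.0000 ≤ continuation, so V_u = 6.2071
Node d (S = 42): continuation = e^(−0.01)·[0.6308·15.5000 + 0.3692·42.8000] = 25.3234; exercise value = 26.0000 > continuation, so V_d = 26.0000 (exercise)
Node 0 (S = 70): continuation = e^(−0.01)·[0.6308·6.2071 + 0.3692·26.0000] = 13.3792; exercise value = 0.0000 ≤ continuation, so V_0 = 13.3792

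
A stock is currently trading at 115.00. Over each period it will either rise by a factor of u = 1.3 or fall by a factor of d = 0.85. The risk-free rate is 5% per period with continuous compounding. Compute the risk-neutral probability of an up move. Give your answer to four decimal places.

Risk-neutral probability p = (e^0.05 − 0.85)/(1.3 − 0.85) = 0.2013/0.4500 = 0.4473

p = 0.4473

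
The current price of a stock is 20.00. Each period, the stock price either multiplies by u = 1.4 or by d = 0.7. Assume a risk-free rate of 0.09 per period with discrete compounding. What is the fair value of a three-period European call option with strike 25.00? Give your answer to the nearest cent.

Risk-neutral probability p = (1 + 0.09 − 0.7)/(1.4 − 0.7) = 0.3900/0.7000 = 0.5571
Terminal stock prices: S_uuu = 54.88, S_uud = 27.44, S_udd = 13.72, S_ddd = 6.86
Terminal payoffs (S − K): max(29.88, 0) = 29.88, max(2.44, 0) = 2.44, max(-11.28, 0) = 0, max(-18.14, 0) = 0
Node uu (S = 39.2): V_uu = 1/1.09·[0.5571·29.8800 + 0.4429·2.4400] = 16.2642
Node ud (S = 19.6): V_ud = 1/1.09·[0.5571·2.4400 + 0.4429·0.0000] = 1.2472
Node dd (S = 9.8): V_dd = 1/1.09·[0.5571·0.0000 + 0.4429·0.0000] = 0.0000
Node u (S = 28): V_u = 1/1.09·[0.5571·16.2642 + 0.4429·1.2472] = 8.8200
Node d (S = 14): V_d = 1/1.09·[0.5571·1.2472 + 0.4429·0.0000] = 0.6375
Node 0 (S = 20): V_0 = 1/1.09·[0.5571·8.8200 + 0.4429·0.6375] = 4.7673

4.77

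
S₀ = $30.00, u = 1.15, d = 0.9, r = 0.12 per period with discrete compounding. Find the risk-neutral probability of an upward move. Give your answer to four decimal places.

p = 0.8800

Risk-neutral probability p = (1 + 0.12 − 0.9)/(1.15 − 0.9) = 0.2200/0.2500 = 0.8800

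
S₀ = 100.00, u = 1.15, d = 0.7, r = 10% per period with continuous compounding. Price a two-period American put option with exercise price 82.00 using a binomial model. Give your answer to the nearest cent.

1.19

Risk-neutral probability p = (e^0.1 − 0.7)/(1.15 − 0.7) = 0.4052/0.4500 = 0.9004
Terminal stock prices: S_uu = 132.2, S_ud = 80.5, S_dd = 49
Terminal payoffs (K − S): max(-50.25, 0) = 0, max(1.5, 0) = 1.5, max(33, 0) = 33
Node u (S = 115): continuation = e^(−0.1)·[0.9004·0.0000 + 0.0996·1.5000] = 0.1352; exercise value = 0.0000 ≤ continuation, so V_u = 0.1352
Node d (S = 70): continuation = e^(−0.1)·[0.9004·1.5000 + 0.0996·33.0000] = 4.1967; exercise value = 12.0000 > continuation, so V_d = 12.0000 (exercise)
Node 0 (S = 100): continuation = e^(−0.1)·[0.9004·0.1352 + 0.0996·12.0000] = 1.1918; exercise value = 0.0000 ≤ continuation, so V_0 = 1.1918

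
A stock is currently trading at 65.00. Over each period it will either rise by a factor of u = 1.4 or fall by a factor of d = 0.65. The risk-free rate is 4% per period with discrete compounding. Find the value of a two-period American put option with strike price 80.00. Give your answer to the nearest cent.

22.23

Risk-neutral probability p = (1 + 0.04 − 0.65)/(1.4 − 0.65) = 0.3900/0.7500 = 0.5200
Terminal stock prices: S_uu = 127.4, S_ud = 59.15, S_dd = 27.46
Terminal payoffs (K − S): max(-47.4, 0) = 0, max(20.85, 0) = 20.85, max(52.54, 0) = 52.54
Node u (S = 91): continuation = 1/1.04·[0.5200·0.0000 + 0.4800·20.8500] = 9.6231; exercise value = 0.0000 ≤ continuation, so V_u = 9.6231
Node d (S = 42.25): continuation = 1/1.04·[0.5200·20.8500 + 0.4800·52.5375] = 34.6731; exercise value = 37.7500 > continuation, so V_d = 37.7500 (exercise)
Node 0 (S = 65): continuation = 1/1.04·[0.5200·9.6231 + 0.4800·37.7500] = 22.2346; exercise value = 15.0000 ≤ continuation, so V_0 = 22.2346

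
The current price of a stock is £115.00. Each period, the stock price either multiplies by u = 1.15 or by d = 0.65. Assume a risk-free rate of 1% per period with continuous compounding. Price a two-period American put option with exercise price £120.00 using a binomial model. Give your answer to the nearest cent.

£19.26

Risk-neutral probability p = (e^0.01 − 0.65)/(1.15 − 0.65) = 0.3601/0.5000 = 0.7201
Terminal stock prices: S_uu = 152.1, S_ud = 85.96, S_dd = 48.59
Terminal payoffs (K − S): max(-32.09, 0) = 0, max(34.04, 0) = 34.04, max(71.41, 0) = 71.41
Node u (S = 132.2): continuation = e^(−0.01)·[0.7201·0.0000 + 0.2799·34.0375] = 9.4323; exercise value = 0.0000 ≤ continuation, so V_u = 9.4323
Node d (S = 74.75): continuation = e^(−0.01)·[0.7201·34.0375 + 0.2799·71.4125] = 44.0560; exercise value = 45.2500 > continuation, so V_d = 45.2500 (exercise)
Node 0 (S = 115): continuation = e^(−0.01)·[0.7201·9.4323 + 0.2799·45.2500] = 19.2640; exercise value = 5.0000 ≤ continuation, so V_0 = 19.2640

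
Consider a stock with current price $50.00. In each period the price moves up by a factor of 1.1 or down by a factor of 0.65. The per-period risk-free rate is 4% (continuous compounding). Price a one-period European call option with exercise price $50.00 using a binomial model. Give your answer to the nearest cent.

$4.17

Risk-neutral probability p = (e^0.04 − 0.65)/(1.1 − 0.65) = 0.3908/0.4500 = 0.8685
Terminal stock prices: S_u = 55, S_d = 32.5
Terminal payoffs (S − K): max(5, 0) = 5, max(-17.5, 0) = 0
Node 0 (S = 50): V_0 = e^(−0.04)·[0.8685·5.0000 + 0.1315·0.0000] = 4.1721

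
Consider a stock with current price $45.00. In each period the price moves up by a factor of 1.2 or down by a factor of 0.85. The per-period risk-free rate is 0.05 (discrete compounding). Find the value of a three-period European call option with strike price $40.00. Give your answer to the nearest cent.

Risk-neutral probability p = (1 + 0.05 − 0.85)/(1.2 − 0.85) = 0.2000/0.3500 = 0.5714
Terminal stock prices: S_uuu = 77.76, S_uud = 55.08, S_udd = 39.01, S_ddd = 27.64
Terminal payoffs (S − K): max(37.76, 0) = 37.76, max(15.08, 0) = 15.08, max(-0.985, 0) = 0, max(-12.36, 0) = 0
Node uu (S = 64.8): V_uu = 1/1.05·[0.5714·37.7600 + 0.4286·15.0800] = 26.7048
Node ud (S = 45.9): V_ud = 1/1.05·[0.5714·15.0800 + 0.4286·0.0000] = 8.2068
Node dd (S = 32.51): V_dd = 1/1.05·[0.5714·0.0000 + 0.4286·0.0000] = 0.0000
Node u (S = 54): V_u = 1/1.05·[0.5714·26.7048 + 0.4286·8.2068] = 17.8829
Node d (S = 38.25): V_d = 1/1.05·[0.5714·8.2068 + 0.4286·0.0000] = 4.4663
Node 0 (S = 45): V_0 = 1/1.05·[0.5714·17.8829 + 0.4286·4.4663] = 11.5552

$11.56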